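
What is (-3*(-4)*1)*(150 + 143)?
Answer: 3516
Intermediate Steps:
(-3*(-4)*1)*(150 + 143) = (12*1)*293 = 12*293 = 3516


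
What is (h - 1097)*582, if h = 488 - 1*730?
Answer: -779298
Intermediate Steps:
h = -242 (h = 488 - 730 = -242)
(h - 1097)*582 = (-242 - 1097)*582 = -1339*582 = -779298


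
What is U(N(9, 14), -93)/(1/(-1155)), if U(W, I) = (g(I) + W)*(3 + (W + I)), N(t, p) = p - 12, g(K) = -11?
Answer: -914760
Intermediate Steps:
N(t, p) = -12 + p
U(W, I) = (-11 + W)*(3 + I + W) (U(W, I) = (-11 + W)*(3 + (W + I)) = (-11 + W)*(3 + (I + W)) = (-11 + W)*(3 + I + W))
U(N(9, 14), -93)/(1/(-1155)) = (-33 + (-12 + 14)**2 - 11*(-93) - 8*(-12 + 14) - 93*(-12 + 14))/(1/(-1155)) = (-33 + 2**2 + 1023 - 8*2 - 93*2)/(-1/1155) = (-33 + 4 + 1023 - 16 - 186)*(-1155) = 792*(-1155) = -914760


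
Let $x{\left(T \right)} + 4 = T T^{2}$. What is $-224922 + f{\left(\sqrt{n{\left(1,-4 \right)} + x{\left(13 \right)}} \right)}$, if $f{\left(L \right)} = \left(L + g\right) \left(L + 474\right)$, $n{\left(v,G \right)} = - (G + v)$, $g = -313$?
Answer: $-371088 + 966 \sqrt{61} \approx -3.6354 \cdot 10^{5}$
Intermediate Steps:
$n{\left(v,G \right)} = - G - v$
$x{\left(T \right)} = -4 + T^{3}$ ($x{\left(T \right)} = -4 + T T^{2} = -4 + T^{3}$)
$f{\left(L \right)} = \left(-313 + L\right) \left(474 + L\right)$ ($f{\left(L \right)} = \left(L - 313\right) \left(L + 474\right) = \left(-313 + L\right) \left(474 + L\right)$)
$-224922 + f{\left(\sqrt{n{\left(1,-4 \right)} + x{\left(13 \right)}} \right)} = -224922 + \left(-148362 + \left(\sqrt{\left(\left(-1\right) \left(-4\right) - 1\right) - \left(4 - 13^{3}\right)}\right)^{2} + 161 \sqrt{\left(\left(-1\right) \left(-4\right) - 1\right) - \left(4 - 13^{3}\right)}\right) = -224922 + \left(-148362 + \left(\sqrt{\left(4 - 1\right) + \left(-4 + 2197\right)}\right)^{2} + 161 \sqrt{\left(4 - 1\right) + \left(-4 + 2197\right)}\right) = -224922 + \left(-148362 + \left(\sqrt{3 + 2193}\right)^{2} + 161 \sqrt{3 + 2193}\right) = -224922 + \left(-148362 + \left(\sqrt{2196}\right)^{2} + 161 \sqrt{2196}\right) = -224922 + \left(-148362 + \left(6 \sqrt{61}\right)^{2} + 161 \cdot 6 \sqrt{61}\right) = -224922 + \left(-148362 + 2196 + 966 \sqrt{61}\right) = -224922 - \left(146166 - 966 \sqrt{61}\right) = -371088 + 966 \sqrt{61}$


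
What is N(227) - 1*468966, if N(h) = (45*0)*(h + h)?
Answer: -468966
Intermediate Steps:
N(h) = 0 (N(h) = 0*(2*h) = 0)
N(227) - 1*468966 = 0 - 1*468966 = 0 - 468966 = -468966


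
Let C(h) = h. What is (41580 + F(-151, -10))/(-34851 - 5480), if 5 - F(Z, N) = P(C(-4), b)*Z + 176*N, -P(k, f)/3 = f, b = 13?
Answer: -37456/40331 ≈ -0.92871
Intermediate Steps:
P(k, f) = -3*f
F(Z, N) = 5 - 176*N + 39*Z (F(Z, N) = 5 - ((-3*13)*Z + 176*N) = 5 - (-39*Z + 176*N) = 5 + (-176*N + 39*Z) = 5 - 176*N + 39*Z)
(41580 + F(-151, -10))/(-34851 - 5480) = (41580 + (5 - 176*(-10) + 39*(-151)))/(-34851 - 5480) = (41580 + (5 + 1760 - 5889))/(-40331) = (41580 - 4124)*(-1/40331) = 37456*(-1/40331) = -37456/40331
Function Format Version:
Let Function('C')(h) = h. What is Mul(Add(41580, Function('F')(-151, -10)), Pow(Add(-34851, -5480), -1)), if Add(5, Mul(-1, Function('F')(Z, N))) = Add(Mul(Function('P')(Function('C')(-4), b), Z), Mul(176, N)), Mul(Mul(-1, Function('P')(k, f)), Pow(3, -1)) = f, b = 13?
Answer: Rational(-37456, 40331) ≈ -0.92871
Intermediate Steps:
Function('P')(k, f) = Mul(-3, f)
Function('F')(Z, N) = Add(5, Mul(-176, N), Mul(39, Z)) (Function('F')(Z, N) = Add(5, Mul(-1, Add(Mul(Mul(-3, 13), Z), Mul(176, N)))) = Add(5, Mul(-1, Add(Mul(-39, Z), Mul(176, N)))) = Add(5, Add(Mul(-176, N), Mul(39, Z))) = Add(5, Mul(-176, N), Mul(39, Z)))
Mul(Add(41580, Function('F')(-151, -10)), Pow(Add(-34851, -5480), -1)) = Mul(Add(41580, Add(5, Mul(-176, -10), Mul(39, -151))), Pow(Add(-34851, -5480), -1)) = Mul(Add(41580, Add(5, 1760, -5889)), Pow(-40331, -1)) = Mul(Add(41580, -4124), Rational(-1, 40331)) = Mul(37456, Rational(-1, 40331)) = Rational(-37456, 40331)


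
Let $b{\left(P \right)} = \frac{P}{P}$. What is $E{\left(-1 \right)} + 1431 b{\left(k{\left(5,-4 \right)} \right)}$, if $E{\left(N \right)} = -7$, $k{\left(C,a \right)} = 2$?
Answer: $1424$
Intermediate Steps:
$b{\left(P \right)} = 1$
$E{\left(-1 \right)} + 1431 b{\left(k{\left(5,-4 \right)} \right)} = -7 + 1431 \cdot 1 = -7 + 1431 = 1424$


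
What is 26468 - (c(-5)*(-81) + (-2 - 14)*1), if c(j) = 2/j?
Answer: 132258/5 ≈ 26452.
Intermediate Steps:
26468 - (c(-5)*(-81) + (-2 - 14)*1) = 26468 - ((2/(-5))*(-81) + (-2 - 14)*1) = 26468 - ((2*(-⅕))*(-81) - 16*1) = 26468 - (-⅖*(-81) - 16) = 26468 - (162/5 - 16) = 26468 - 1*82/5 = 26468 - 82/5 = 132258/5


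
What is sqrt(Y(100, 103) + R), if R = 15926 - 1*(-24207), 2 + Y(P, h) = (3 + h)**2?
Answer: sqrt(51367) ≈ 226.64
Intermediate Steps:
Y(P, h) = -2 + (3 + h)**2
R = 40133 (R = 15926 + 24207 = 40133)
sqrt(Y(100, 103) + R) = sqrt((-2 + (3 + 103)**2) + 40133) = sqrt((-2 + 106**2) + 40133) = sqrt((-2 + 11236) + 40133) = sqrt(11234 + 40133) = sqrt(51367)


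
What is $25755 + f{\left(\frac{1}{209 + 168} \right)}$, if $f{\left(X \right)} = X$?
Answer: $\frac{9709636}{377} \approx 25755.0$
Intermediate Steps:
$25755 + f{\left(\frac{1}{209 + 168} \right)} = 25755 + \frac{1}{209 + 168} = 25755 + \frac{1}{377} = \frac{9709636}{377}$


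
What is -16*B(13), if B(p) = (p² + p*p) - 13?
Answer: -5200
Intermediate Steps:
B(p) = -13 + 2*p² (B(p) = (p² + p²) - 13 = 2*p² - 13 = -13 + 2*p²)
-16*B(13) = -16*(-13 + 2*13²) = -16*(-13 + 2*169) = -16*(-13 + 338) = -16*325 = -5200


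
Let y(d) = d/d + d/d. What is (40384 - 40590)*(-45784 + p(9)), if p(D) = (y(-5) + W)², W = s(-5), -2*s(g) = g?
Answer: 18854665/2 ≈ 9.4273e+6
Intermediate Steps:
s(g) = -g/2
y(d) = 2 (y(d) = 1 + 1 = 2)
W = 5/2 (W = -½*(-5) = 5/2 ≈ 2.5000)
p(D) = 81/4 (p(D) = (2 + 5/2)² = (9/2)² = 81/4)
(40384 - 40590)*(-45784 + p(9)) = (40384 - 40590)*(-45784 + 81/4) = -206*(-183055/4) = 18854665/2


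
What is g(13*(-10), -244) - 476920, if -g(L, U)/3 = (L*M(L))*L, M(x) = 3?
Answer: -629020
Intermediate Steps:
g(L, U) = -9*L**2 (g(L, U) = -3*L*3*L = -3*3*L*L = -9*L**2)
g(13*(-10), -244) - 476920 = -9*(13*(-10))**2 - 476920 = -9*(-130)**2 - 476920 = -9*16900 - 476920 = -152100 - 476920 = -629020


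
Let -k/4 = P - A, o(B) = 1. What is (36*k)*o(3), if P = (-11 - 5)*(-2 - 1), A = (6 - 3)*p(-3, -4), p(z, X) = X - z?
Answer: -7344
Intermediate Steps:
A = -3 (A = (6 - 3)*(-4 - 1*(-3)) = 3*(-4 + 3) = 3*(-1) = -3)
P = 48 (P = -16*(-3) = 48)
k = -204 (k = -4*(48 - 1*(-3)) = -4*(48 + 3) = -4*51 = -204)
(36*k)*o(3) = (36*(-204))*1 = -7344*1 = -7344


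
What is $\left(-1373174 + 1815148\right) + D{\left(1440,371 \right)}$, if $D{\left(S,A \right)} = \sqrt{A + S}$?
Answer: $441974 + \sqrt{1811} \approx 4.4202 \cdot 10^{5}$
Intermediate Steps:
$\left(-1373174 + 1815148\right) + D{\left(1440,371 \right)} = \left(-1373174 + 1815148\right) + \sqrt{371 + 1440} = 441974 + \sqrt{1811}$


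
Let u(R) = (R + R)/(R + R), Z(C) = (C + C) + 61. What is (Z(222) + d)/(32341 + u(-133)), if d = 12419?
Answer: 6462/16171 ≈ 0.39960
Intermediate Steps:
Z(C) = 61 + 2*C (Z(C) = 2*C + 61 = 61 + 2*C)
u(R) = 1 (u(R) = (2*R)/((2*R)) = (2*R)*(1/(2*R)) = 1)
(Z(222) + d)/(32341 + u(-133)) = ((61 + 2*222) + 12419)/(32341 + 1) = ((61 + 444) + 12419)/32342 = (505 + 12419)*(1/32342) = 12924*(1/32342) = 6462/16171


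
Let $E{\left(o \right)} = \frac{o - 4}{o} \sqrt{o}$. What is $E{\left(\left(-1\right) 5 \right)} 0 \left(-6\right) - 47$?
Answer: $-47$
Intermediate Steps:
$E{\left(o \right)} = \frac{-4 + o}{\sqrt{o}}$ ($E{\left(o \right)} = \frac{o - 4}{o} \sqrt{o} = \frac{-4 + o}{o} \sqrt{o} = \frac{-4 + o}{\sqrt{o}}$)
$E{\left(\left(-1\right) 5 \right)} 0 \left(-6\right) - 47 = \frac{-4 - 5}{i \sqrt{5}} \cdot 0 \left(-6\right) - 47 = - \frac{i \sqrt{5}}{5} \left(-9\right) 0 \left(-6\right) - 47 = \frac{9 i \sqrt{5}}{5} \cdot 0 \left(-6\right) - 47 = 0 \left(-6\right) - 47 = 0 - 47 = -47$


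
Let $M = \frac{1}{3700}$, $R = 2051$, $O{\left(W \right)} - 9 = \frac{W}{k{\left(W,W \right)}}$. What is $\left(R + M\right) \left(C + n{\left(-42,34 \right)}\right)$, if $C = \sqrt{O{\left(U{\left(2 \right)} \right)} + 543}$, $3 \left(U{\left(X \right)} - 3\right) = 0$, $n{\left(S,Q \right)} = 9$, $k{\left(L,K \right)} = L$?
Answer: $\frac{68298309}{3700} + \frac{7588701 \sqrt{553}}{3700} \approx 66690.0$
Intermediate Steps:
$U{\left(X \right)} = 3$ ($U{\left(X \right)} = 3 + \frac{1}{3} \cdot 0 = 3 + 0 = 3$)
$O{\left(W \right)} = 10$ ($O{\left(W \right)} = 9 + \frac{W}{W} = 9 + 1 = 10$)
$M = \frac{1}{3700} \approx 0.00027027$
$C = \sqrt{553}$ ($C = \sqrt{10 + 543} = \sqrt{553} \approx 23.516$)
$\left(R + M\right) \left(C + n{\left(-42,34 \right)}\right) = \left(2051 + \frac{1}{3700}\right) \left(\sqrt{553} + 9\right) = \frac{7588701 \left(9 + \sqrt{553}\right)}{3700} = \frac{68298309}{3700} + \frac{7588701 \sqrt{553}}{3700}$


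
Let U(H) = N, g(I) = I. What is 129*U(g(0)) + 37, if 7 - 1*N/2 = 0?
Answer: 1843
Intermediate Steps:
N = 14 (N = 14 - 2*0 = 14 + 0 = 14)
U(H) = 14
129*U(g(0)) + 37 = 129*14 + 37 = 1806 + 37 = 1843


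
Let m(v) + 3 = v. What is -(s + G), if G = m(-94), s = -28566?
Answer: 28663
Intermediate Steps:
m(v) = -3 + v
G = -97 (G = -3 - 94 = -97)
-(s + G) = -(-28566 - 97) = -1*(-28663) = 28663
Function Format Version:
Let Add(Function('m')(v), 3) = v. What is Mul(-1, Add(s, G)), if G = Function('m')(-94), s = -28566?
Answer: 28663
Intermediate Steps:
Function('m')(v) = Add(-3, v)
G = -97 (G = Add(-3, -94) = -97)
Mul(-1, Add(s, G)) = Mul(-1, Add(-28566, -97)) = Mul(-1, -28663) = 28663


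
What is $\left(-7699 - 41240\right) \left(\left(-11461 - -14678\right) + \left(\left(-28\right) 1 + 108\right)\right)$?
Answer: $-161351883$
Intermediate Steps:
$\left(-7699 - 41240\right) \left(\left(-11461 - -14678\right) + \left(\left(-28\right) 1 + 108\right)\right) = - 48939 \left(\left(-11461 + 14678\right) + \left(-28 + 108\right)\right) = - 48939 \left(3217 + 80\right) = \left(-48939\right) 3297 = -161351883$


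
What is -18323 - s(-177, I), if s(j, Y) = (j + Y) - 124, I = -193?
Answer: -17829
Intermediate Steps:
s(j, Y) = -124 + Y + j (s(j, Y) = (Y + j) - 124 = -124 + Y + j)
-18323 - s(-177, I) = -18323 - (-124 - 193 - 177) = -18323 - 1*(-494) = -18323 + 494 = -17829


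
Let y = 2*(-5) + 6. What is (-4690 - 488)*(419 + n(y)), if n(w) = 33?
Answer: -2340456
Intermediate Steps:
y = -4 (y = -10 + 6 = -4)
(-4690 - 488)*(419 + n(y)) = (-4690 - 488)*(419 + 33) = -5178*452 = -2340456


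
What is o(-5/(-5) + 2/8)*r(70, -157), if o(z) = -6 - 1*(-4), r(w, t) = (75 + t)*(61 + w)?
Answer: 21484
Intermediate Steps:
r(w, t) = (61 + w)*(75 + t)
o(z) = -2 (o(z) = -6 + 4 = -2)
o(-5/(-5) + 2/8)*r(70, -157) = -2*(4575 + 61*(-157) + 75*70 - 157*70) = -2*(4575 - 9577 + 5250 - 10990) = -2*(-10742) = 21484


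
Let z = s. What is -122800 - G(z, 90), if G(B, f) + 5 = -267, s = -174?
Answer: -122528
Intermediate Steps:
z = -174
G(B, f) = -272 (G(B, f) = -5 - 267 = -272)
-122800 - G(z, 90) = -122800 - 1*(-272) = -122800 + 272 = -122528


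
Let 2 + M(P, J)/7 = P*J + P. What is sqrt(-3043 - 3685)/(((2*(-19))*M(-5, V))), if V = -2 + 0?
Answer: -29*I*sqrt(2)/399 ≈ -0.10279*I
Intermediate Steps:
V = -2
M(P, J) = -14 + 7*P + 7*J*P (M(P, J) = -14 + 7*(P*J + P) = -14 + 7*(J*P + P) = -14 + 7*(P + J*P) = -14 + (7*P + 7*J*P) = -14 + 7*P + 7*J*P)
sqrt(-3043 - 3685)/(((2*(-19))*M(-5, V))) = sqrt(-3043 - 3685)/(((2*(-19))*(-14 + 7*(-5) + 7*(-2)*(-5)))) = sqrt(-6728)/((-38*(-14 - 35 + 70))) = (58*I*sqrt(2))/((-38*21)) = (58*I*sqrt(2))/(-798) = (58*I*sqrt(2))*(-1/798) = -29*I*sqrt(2)/399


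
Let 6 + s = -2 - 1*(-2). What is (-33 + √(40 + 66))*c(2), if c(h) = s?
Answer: 198 - 6*√106 ≈ 136.23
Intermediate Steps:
s = -6 (s = -6 + (-2 - 1*(-2)) = -6 + (-2 + 2) = -6 + 0 = -6)
c(h) = -6
(-33 + √(40 + 66))*c(2) = (-33 + √(40 + 66))*(-6) = (-33 + √106)*(-6) = 198 - 6*√106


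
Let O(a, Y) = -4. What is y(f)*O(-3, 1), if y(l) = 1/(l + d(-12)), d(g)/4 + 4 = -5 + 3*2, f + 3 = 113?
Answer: -2/49 ≈ -0.040816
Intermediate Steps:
f = 110 (f = -3 + 113 = 110)
d(g) = -12 (d(g) = -16 + 4*(-5 + 3*2) = -16 + 4*(-5 + 6) = -16 + 4*1 = -16 + 4 = -12)
y(l) = 1/(-12 + l) (y(l) = 1/(l - 12) = 1/(-12 + l))
y(f)*O(-3, 1) = -4/(-12 + 110) = -4/98 = (1/98)*(-4) = -2/49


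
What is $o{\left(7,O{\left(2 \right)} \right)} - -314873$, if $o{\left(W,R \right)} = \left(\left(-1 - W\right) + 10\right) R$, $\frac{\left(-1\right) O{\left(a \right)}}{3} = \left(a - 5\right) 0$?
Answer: $314873$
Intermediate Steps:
$O{\left(a \right)} = 0$ ($O{\left(a \right)} = - 3 \left(a - 5\right) 0 = - 3 \left(-5 + a\right) 0 = \left(-3\right) 0 = 0$)
$o{\left(W,R \right)} = R \left(9 - W\right)$ ($o{\left(W,R \right)} = \left(9 - W\right) R = R \left(9 - W\right)$)
$o{\left(7,O{\left(2 \right)} \right)} - -314873 = 0 \left(9 - 7\right) - -314873 = 0 \left(9 - 7\right) + 314873 = 0 \cdot 2 + 314873 = 0 + 314873 = 314873$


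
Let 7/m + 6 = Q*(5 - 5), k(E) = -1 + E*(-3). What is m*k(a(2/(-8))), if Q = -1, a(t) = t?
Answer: 7/24 ≈ 0.29167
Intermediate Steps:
k(E) = -1 - 3*E
m = -7/6 (m = 7/(-6 - (5 - 5)) = 7/(-6 - 1*0) = 7/(-6 + 0) = 7/(-6) = 7*(-⅙) = -7/6 ≈ -1.1667)
m*k(a(2/(-8))) = -7*(-1 - 6/(-8))/6 = -7*(-1 - 6*(-1)/8)/6 = -7*(-1 - 3*(-¼))/6 = -7*(-1 + ¾)/6 = -7/6*(-¼) = 7/24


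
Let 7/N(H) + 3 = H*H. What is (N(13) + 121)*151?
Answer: 3034043/166 ≈ 18277.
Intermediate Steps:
N(H) = 7/(-3 + H**2) (N(H) = 7/(-3 + H*H) = 7/(-3 + H**2))
(N(13) + 121)*151 = (7/(-3 + 13**2) + 121)*151 = (7/(-3 + 169) + 121)*151 = (7/166 + 121)*151 = (20093/166)*151 = 3034043/166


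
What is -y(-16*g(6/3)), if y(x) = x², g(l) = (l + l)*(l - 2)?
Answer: 0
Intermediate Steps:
g(l) = 2*l*(-2 + l) (g(l) = (2*l)*(-2 + l) = 2*l*(-2 + l))
-y(-16*g(6/3)) = -(-32*6/3*(-2 + 6/3))² = -(-32*6*(⅓)*(-2 + 6*(⅓)))² = -(-32*2*(-2 + 2))² = -(-32*2*0)² = -(-16*0)² = -1*0² = -1*0 = 0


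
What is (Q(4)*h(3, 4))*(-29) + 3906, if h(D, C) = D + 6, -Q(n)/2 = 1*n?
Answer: 5994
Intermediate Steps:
Q(n) = -2*n
h(D, C) = 6 + D
(Q(4)*h(3, 4))*(-29) + 3906 = ((-2*4)*(6 + 3))*(-29) + 3906 = -8*9*(-29) + 3906 = -72*(-29) + 3906 = 2088 + 3906 = 5994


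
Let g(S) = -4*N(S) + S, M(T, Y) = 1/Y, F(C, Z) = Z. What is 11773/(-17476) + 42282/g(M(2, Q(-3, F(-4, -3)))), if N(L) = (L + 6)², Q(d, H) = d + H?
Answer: -13329443345/42868628 ≈ -310.94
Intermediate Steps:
Q(d, H) = H + d
N(L) = (6 + L)²
g(S) = S - 4*(6 + S)² (g(S) = -4*(6 + S)² + S = S - 4*(6 + S)²)
11773/(-17476) + 42282/g(M(2, Q(-3, F(-4, -3)))) = 11773/(-17476) + 42282/(1/(-3 - 3) - 4*(6 + 1/(-3 - 3))²) = 11773*(-1/17476) + 42282/(1/(-6) - 4*(6 + 1/(-6))²) = -11773/17476 + 42282/(-⅙ - 4*(6 - ⅙)²) = -11773/17476 + 42282/(-⅙ - 4*(35/6)²) = -11773/17476 + 42282/(-⅙ - 4*1225/36) = -11773/17476 + 42282/(-⅙ - 1225/9) = -11773/17476 + 42282/(-2453/18) = -11773/17476 + 42282*(-18/2453) = -11773/17476 - 761076/2453 = -13329443345/42868628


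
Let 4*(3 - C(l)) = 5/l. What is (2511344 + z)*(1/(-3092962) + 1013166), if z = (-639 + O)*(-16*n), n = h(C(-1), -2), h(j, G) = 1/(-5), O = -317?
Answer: 19650429472286205992/7732405 ≈ 2.5413e+12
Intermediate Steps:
C(l) = 3 - 5/(4*l)
h(j, G) = -⅕
n = -⅕ ≈ -0.20000
z = -15296/5 (z = (-639 - 317)*(-16*(-⅕)) = -956*16/5 = -15296/5 ≈ -3059.2)
(2511344 + z)*(1/(-3092962) + 1013166) = (2511344 - 15296/5)*(1/(-3092962) + 1013166) = 12541424*(-1/3092962 + 1013166)/5 = (12541424/5)*(3133683937691/3092962) = 19650429472286205992/7732405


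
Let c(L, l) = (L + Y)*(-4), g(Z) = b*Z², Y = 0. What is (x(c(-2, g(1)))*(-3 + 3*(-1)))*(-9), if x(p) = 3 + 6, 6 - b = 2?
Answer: 486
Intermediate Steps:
b = 4 (b = 6 - 1*2 = 6 - 2 = 4)
g(Z) = 4*Z²
c(L, l) = -4*L (c(L, l) = (L + 0)*(-4) = L*(-4) = -4*L)
x(p) = 9
(x(c(-2, g(1)))*(-3 + 3*(-1)))*(-9) = (9*(-3 + 3*(-1)))*(-9) = (9*(-3 - 3))*(-9) = (9*(-6))*(-9) = -54*(-9) = 486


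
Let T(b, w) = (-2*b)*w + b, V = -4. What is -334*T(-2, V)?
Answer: 6012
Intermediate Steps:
T(b, w) = b - 2*b*w (T(b, w) = -2*b*w + b = b - 2*b*w)
-334*T(-2, V) = -(-668)*(1 - 2*(-4)) = -(-668)*(1 + 8) = -(-668)*9 = -334*(-18) = 6012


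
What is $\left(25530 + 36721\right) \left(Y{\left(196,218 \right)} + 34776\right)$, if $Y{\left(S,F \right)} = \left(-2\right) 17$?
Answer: $2162724242$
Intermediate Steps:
$Y{\left(S,F \right)} = -34$
$\left(25530 + 36721\right) \left(Y{\left(196,218 \right)} + 34776\right) = \left(25530 + 36721\right) \left(-34 + 34776\right) = 62251 \cdot 34742 = 2162724242$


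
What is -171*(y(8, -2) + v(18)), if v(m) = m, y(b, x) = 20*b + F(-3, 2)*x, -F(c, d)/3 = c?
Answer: -27360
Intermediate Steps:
F(c, d) = -3*c
y(b, x) = 9*x + 20*b (y(b, x) = 20*b + (-3*(-3))*x = 20*b + 9*x = 9*x + 20*b)
-171*(y(8, -2) + v(18)) = -171*((9*(-2) + 20*8) + 18) = -171*((-18 + 160) + 18) = -171*(142 + 18) = -171*160 = -27360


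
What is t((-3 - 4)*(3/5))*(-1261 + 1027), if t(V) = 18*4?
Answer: -16848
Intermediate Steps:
t(V) = 72
t((-3 - 4)*(3/5))*(-1261 + 1027) = 72*(-1261 + 1027) = 72*(-234) = -16848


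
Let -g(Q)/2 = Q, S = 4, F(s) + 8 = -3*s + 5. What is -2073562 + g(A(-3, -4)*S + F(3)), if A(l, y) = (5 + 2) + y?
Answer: -2073562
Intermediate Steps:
F(s) = -3 - 3*s (F(s) = -8 + (-3*s + 5) = -8 + (5 - 3*s) = -3 - 3*s)
A(l, y) = 7 + y
g(Q) = -2*Q
-2073562 + g(A(-3, -4)*S + F(3)) = -2073562 - 2*((7 - 4)*4 + (-3 - 3*3)) = -2073562 - 2*(3*4 + (-3 - 9)) = -2073562 - 2*(12 - 12) = -2073562 - 2*0 = -2073562 + 0 = -2073562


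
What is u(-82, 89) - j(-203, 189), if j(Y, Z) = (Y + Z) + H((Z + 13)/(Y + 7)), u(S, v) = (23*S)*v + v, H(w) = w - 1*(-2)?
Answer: -16439693/98 ≈ -1.6775e+5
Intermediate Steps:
H(w) = 2 + w (H(w) = w + 2 = 2 + w)
u(S, v) = v + 23*S*v (u(S, v) = 23*S*v + v = v + 23*S*v)
j(Y, Z) = 2 + Y + Z + (13 + Z)/(7 + Y) (j(Y, Z) = (Y + Z) + (2 + (Z + 13)/(Y + 7)) = (Y + Z) + (2 + (13 + Z)/(7 + Y)) = 2 + Y + Z + (13 + Z)/(7 + Y))
u(-82, 89) - j(-203, 189) = 89*(1 + 23*(-82)) - (13 + 189 + (7 - 203)*(2 - 203 + 189))/(7 - 203) = 89*(1 - 1886) - (13 + 189 - 196*(-12))/(-196) = 89*(-1885) - (-1)*(13 + 189 + 2352)/196 = -167765 - (-1)*2554/196 = -167765 - 1*(-1277/98) = -167765 + 1277/98 = -16439693/98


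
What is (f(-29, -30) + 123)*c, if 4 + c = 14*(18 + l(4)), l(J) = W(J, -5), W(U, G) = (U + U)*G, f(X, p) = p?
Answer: -29016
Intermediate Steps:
W(U, G) = 2*G*U (W(U, G) = (2*U)*G = 2*G*U)
l(J) = -10*J (l(J) = 2*(-5)*J = -10*J)
c = -312 (c = -4 + 14*(18 - 10*4) = -4 + 14*(18 - 40) = -4 + 14*(-22) = -4 - 308 = -312)
(f(-29, -30) + 123)*c = (-30 + 123)*(-312) = 93*(-312) = -29016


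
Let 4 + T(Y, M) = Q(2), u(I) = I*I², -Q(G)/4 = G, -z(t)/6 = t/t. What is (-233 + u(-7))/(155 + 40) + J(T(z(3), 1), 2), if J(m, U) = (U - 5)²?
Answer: 393/65 ≈ 6.0462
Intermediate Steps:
z(t) = -6 (z(t) = -6*t/t = -6*1 = -6)
Q(G) = -4*G
u(I) = I³
T(Y, M) = -12 (T(Y, M) = -4 - 4*2 = -4 - 8 = -12)
J(m, U) = (-5 + U)²
(-233 + u(-7))/(155 + 40) + J(T(z(3), 1), 2) = (-233 + (-7)³)/(155 + 40) + (-5 + 2)² = (-233 - 343)/195 + (-3)² = -576*1/195 + 9 = -192/65 + 9 = 393/65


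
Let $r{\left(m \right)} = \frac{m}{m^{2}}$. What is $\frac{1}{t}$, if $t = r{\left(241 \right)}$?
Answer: $241$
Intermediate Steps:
$r{\left(m \right)} = \frac{1}{m}$ ($r{\left(m \right)} = \frac{m}{m^{2}} = \frac{1}{m}$)
$t = \frac{1}{241} \approx 0.0041494$
$\frac{1}{t} = \frac{1}{\frac{1}{241}} = 241$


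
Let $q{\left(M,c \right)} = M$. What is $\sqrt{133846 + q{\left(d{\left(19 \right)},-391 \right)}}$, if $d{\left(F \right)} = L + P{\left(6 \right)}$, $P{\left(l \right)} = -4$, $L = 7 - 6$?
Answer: $\sqrt{133843} \approx 365.85$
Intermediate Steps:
$L = 1$
$d{\left(F \right)} = -3$ ($d{\left(F \right)} = 1 - 4 = -3$)
$\sqrt{133846 + q{\left(d{\left(19 \right)},-391 \right)}} = \sqrt{133846 - 3} = \sqrt{133843}$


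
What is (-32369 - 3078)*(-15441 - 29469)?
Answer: 1591924770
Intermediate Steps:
(-32369 - 3078)*(-15441 - 29469) = -35447*(-44910) = 1591924770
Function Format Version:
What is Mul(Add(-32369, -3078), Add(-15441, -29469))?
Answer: 1591924770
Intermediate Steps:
Mul(Add(-32369, -3078), Add(-15441, -29469)) = Mul(-35447, -44910) = 1591924770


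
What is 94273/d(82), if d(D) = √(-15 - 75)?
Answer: -94273*I*√10/30 ≈ -9937.3*I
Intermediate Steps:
d(D) = 3*I*√10 (d(D) = √(-90) = 3*I*√10)
94273/d(82) = 94273/((3*I*√10)) = 94273*(-I*√10/30) = -94273*I*√10/30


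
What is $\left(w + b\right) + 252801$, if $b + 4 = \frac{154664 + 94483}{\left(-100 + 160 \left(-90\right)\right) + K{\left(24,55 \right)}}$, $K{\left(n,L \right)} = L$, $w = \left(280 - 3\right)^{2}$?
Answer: $\frac{528861547}{1605} \approx 3.2951 \cdot 10^{5}$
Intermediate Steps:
$w = 76729$ ($w = 277^{2} = 76729$)
$b = - \frac{34103}{1605}$ ($b = -4 + \frac{154664 + 94483}{\left(-100 + 160 \left(-90\right)\right) + 55} = -4 + \frac{249147}{\left(-100 - 14400\right) + 55} = -4 + \frac{249147}{-14500 + 55} = -4 + \frac{249147}{-14445} = -4 + 249147 \left(- \frac{1}{14445}\right) = -4 - \frac{27683}{1605} = - \frac{34103}{1605} \approx -21.248$)
$\left(w + b\right) + 252801 = \left(76729 - \frac{34103}{1605}\right) + 252801 = \frac{123115942}{1605} + 252801 = \frac{528861547}{1605}$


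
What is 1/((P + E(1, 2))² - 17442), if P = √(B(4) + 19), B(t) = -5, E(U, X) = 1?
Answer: -17427/303700273 - 2*√14/303700273 ≈ -5.7407e-5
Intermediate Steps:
P = √14 (P = √(-5 + 19) = √14 ≈ 3.7417)
1/((P + E(1, 2))² - 17442) = 1/((√14 + 1)² - 17442) = 1/((1 + √14)² - 17442) = 1/(-17442 + (1 + √14)²)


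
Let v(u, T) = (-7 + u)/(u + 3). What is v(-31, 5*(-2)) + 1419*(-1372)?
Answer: -27256133/14 ≈ -1.9469e+6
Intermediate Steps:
v(u, T) = (-7 + u)/(3 + u)
v(-31, 5*(-2)) + 1419*(-1372) = (-7 - 31)/(3 - 31) + 1419*(-1372) = -38/(-28) - 1946868 = -1/28*(-38) - 1946868 = 19/14 - 1946868 = -27256133/14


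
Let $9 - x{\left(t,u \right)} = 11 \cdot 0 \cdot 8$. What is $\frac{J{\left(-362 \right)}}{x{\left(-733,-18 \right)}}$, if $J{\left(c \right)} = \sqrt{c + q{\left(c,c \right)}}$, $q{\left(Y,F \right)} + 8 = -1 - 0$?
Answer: $\frac{i \sqrt{371}}{9} \approx 2.1402 i$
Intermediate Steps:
$q{\left(Y,F \right)} = -9$ ($q{\left(Y,F \right)} = -8 - 1 = -9$)
$J{\left(c \right)} = \sqrt{-9 + c}$ ($J{\left(c \right)} = \sqrt{c - 9} = \sqrt{-9 + c}$)
$x{\left(t,u \right)} = 9$ ($x{\left(t,u \right)} = 9 - 11 \cdot 0 \cdot 8 = 9 - 0 \cdot 8 = 9 - 0 = 9 + 0 = 9$)
$\frac{J{\left(-362 \right)}}{x{\left(-733,-18 \right)}} = \frac{\sqrt{-9 - 362}}{9} = \sqrt{-371} \cdot \frac{1}{9} = i \sqrt{371} \cdot \frac{1}{9} = \frac{i \sqrt{371}}{9}$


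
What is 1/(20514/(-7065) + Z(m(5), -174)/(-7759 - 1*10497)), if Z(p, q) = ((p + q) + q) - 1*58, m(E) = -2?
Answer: -5374110/15484211 ≈ -0.34707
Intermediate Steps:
Z(p, q) = -58 + p + 2*q (Z(p, q) = (p + 2*q) - 58 = -58 + p + 2*q)
1/(20514/(-7065) + Z(m(5), -174)/(-7759 - 1*10497)) = 1/(20514/(-7065) + (-58 - 2 + 2*(-174))/(-7759 - 1*10497)) = 1/(20514*(-1/7065) + (-58 - 2 - 348)/(-7759 - 10497)) = 1/(-6838/2355 - 408/(-18256)) = 1/(-6838/2355 - 408*(-1/18256)) = 1/(-6838/2355 + 51/2282) = 1/(-15484211/5374110) = -5374110/15484211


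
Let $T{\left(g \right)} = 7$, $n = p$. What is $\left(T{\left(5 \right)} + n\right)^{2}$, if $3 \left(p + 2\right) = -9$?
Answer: $4$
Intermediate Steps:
$p = -5$ ($p = -2 + \frac{1}{3} \left(-9\right) = -2 - 3 = -5$)
$n = -5$
$\left(T{\left(5 \right)} + n\right)^{2} = \left(7 - 5\right)^{2} = 2^{2} = 4$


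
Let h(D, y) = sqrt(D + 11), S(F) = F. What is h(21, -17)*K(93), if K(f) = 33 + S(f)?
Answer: 504*sqrt(2) ≈ 712.76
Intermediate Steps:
h(D, y) = sqrt(11 + D)
K(f) = 33 + f
h(21, -17)*K(93) = sqrt(11 + 21)*(33 + 93) = sqrt(32)*126 = (4*sqrt(2))*126 = 504*sqrt(2)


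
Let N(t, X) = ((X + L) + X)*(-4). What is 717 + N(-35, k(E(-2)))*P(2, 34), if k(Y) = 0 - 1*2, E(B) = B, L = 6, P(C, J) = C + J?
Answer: 429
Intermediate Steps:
k(Y) = -2 (k(Y) = 0 - 2 = -2)
N(t, X) = -24 - 8*X (N(t, X) = ((X + 6) + X)*(-4) = ((6 + X) + X)*(-4) = (6 + 2*X)*(-4) = -24 - 8*X)
717 + N(-35, k(E(-2)))*P(2, 34) = 717 + (-24 - 8*(-2))*(2 + 34) = 717 + (-24 + 16)*36 = 717 - 8*36 = 717 - 288 = 429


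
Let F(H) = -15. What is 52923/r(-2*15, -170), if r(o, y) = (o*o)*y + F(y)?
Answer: -17641/51005 ≈ -0.34587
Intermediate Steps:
r(o, y) = -15 + y*o**2 (r(o, y) = (o*o)*y - 15 = o**2*y - 15 = y*o**2 - 15 = -15 + y*o**2)
52923/r(-2*15, -170) = 52923/(-15 - 170*(-2*15)**2) = 52923/(-15 - 170*(-30)**2) = 52923/(-15 - 170*900) = 52923/(-15 - 153000) = 52923/(-153015) = 52923*(-1/153015) = -17641/51005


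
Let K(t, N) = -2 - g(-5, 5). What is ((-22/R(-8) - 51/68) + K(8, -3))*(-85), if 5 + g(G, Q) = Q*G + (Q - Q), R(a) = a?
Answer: -2550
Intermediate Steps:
g(G, Q) = -5 + G*Q (g(G, Q) = -5 + (Q*G + (Q - Q)) = -5 + (G*Q + 0) = -5 + G*Q)
K(t, N) = 28 (K(t, N) = -2 - (-5 - 5*5) = -2 - (-5 - 25) = -2 - 1*(-30) = -2 + 30 = 28)
((-22/R(-8) - 51/68) + K(8, -3))*(-85) = ((-22/(-8) - 51/68) + 28)*(-85) = ((-22*(-⅛) - 51*1/68) + 28)*(-85) = ((11/4 - ¾) + 28)*(-85) = (2 + 28)*(-85) = 30*(-85) = -2550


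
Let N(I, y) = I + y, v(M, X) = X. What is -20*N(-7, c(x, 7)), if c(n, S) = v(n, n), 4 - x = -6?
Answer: -60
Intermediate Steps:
x = 10 (x = 4 - 1*(-6) = 4 + 6 = 10)
c(n, S) = n
-20*N(-7, c(x, 7)) = -20*(-7 + 10) = -20*3 = -60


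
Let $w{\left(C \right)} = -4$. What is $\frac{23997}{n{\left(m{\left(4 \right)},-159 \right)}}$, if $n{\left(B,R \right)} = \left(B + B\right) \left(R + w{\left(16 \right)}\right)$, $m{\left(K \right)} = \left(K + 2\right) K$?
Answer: $- \frac{7999}{2608} \approx -3.0671$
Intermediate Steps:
$m{\left(K \right)} = K \left(2 + K\right)$ ($m{\left(K \right)} = \left(2 + K\right) K = K \left(2 + K\right)$)
$n{\left(B,R \right)} = 2 B \left(-4 + R\right)$ ($n{\left(B,R \right)} = \left(B + B\right) \left(R - 4\right) = 2 B \left(-4 + R\right)$)
$\frac{23997}{n{\left(m{\left(4 \right)},-159 \right)}} = \frac{23997}{2 \cdot 4 \left(2 + 4\right) \left(-4 - 159\right)} = \frac{23997}{2 \cdot 4 \cdot 6 \left(-163\right)} = \frac{23997}{2 \cdot 24 \left(-163\right)} = \frac{23997}{-7824} = 23997 \left(- \frac{1}{7824}\right) = - \frac{7999}{2608}$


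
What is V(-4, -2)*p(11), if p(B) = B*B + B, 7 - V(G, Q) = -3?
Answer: 1320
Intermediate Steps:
V(G, Q) = 10 (V(G, Q) = 7 - 1*(-3) = 7 + 3 = 10)
p(B) = B + B² (p(B) = B² + B = B + B²)
V(-4, -2)*p(11) = 10*(11*(1 + 11)) = 10*(11*12) = 10*132 = 1320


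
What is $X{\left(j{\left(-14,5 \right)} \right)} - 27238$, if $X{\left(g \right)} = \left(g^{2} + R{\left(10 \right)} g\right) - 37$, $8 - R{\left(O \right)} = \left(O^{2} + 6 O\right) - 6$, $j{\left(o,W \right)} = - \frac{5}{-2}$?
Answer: $- \frac{110535}{4} \approx -27634.0$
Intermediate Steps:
$j{\left(o,W \right)} = \frac{5}{2}$ ($j{\left(o,W \right)} = \left(-5\right) \left(- \frac{1}{2}\right) = \frac{5}{2}$)
$R{\left(O \right)} = 14 - O^{2} - 6 O$ ($R{\left(O \right)} = 8 - \left(\left(O^{2} + 6 O\right) - 6\right) = 8 - \left(-6 + O^{2} + 6 O\right) = 14 - O^{2} - 6 O$)
$X{\left(g \right)} = -37 + g^{2} - 146 g$ ($X{\left(g \right)} = \left(g^{2} + \left(14 - 10^{2} - 60\right) g\right) - 37 = \left(g^{2} + \left(14 - 100 - 60\right) g\right) - 37 = \left(g^{2} - 146 g\right) - 37 = -37 + g^{2} - 146 g$)
$X{\left(j{\left(-14,5 \right)} \right)} - 27238 = \left(-37 + \left(\frac{5}{2}\right)^{2} - 365\right) - 27238 = \left(-37 + \frac{25}{4} - 365\right) - 27238 = - \frac{1583}{4} - 27238 = - \frac{110535}{4}$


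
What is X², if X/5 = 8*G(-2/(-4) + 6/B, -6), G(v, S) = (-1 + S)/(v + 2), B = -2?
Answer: 313600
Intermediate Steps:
G(v, S) = (-1 + S)/(2 + v)
X = 560 (X = 5*(8*((-1 - 6)/(2 + (-2/(-4) + 6/(-2))))) = 5*(8*(-7/(2 + (-2*(-¼) + 6*(-½))))) = 5*(8*(-7/(2 + (½ - 3)))) = 5*(8*(-7/(2 - 5/2))) = 5*(8*(-7/(-½))) = 5*(8*(-2*(-7))) = 5*(8*14) = 5*112 = 560)
X² = 560² = 313600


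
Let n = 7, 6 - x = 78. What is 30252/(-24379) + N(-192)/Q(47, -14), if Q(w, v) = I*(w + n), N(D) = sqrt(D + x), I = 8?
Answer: -30252/24379 + I*sqrt(66)/216 ≈ -1.2409 + 0.037611*I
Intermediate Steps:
x = -72 (x = 6 - 1*78 = 6 - 78 = -72)
N(D) = sqrt(-72 + D) (N(D) = sqrt(D - 72) = sqrt(-72 + D))
Q(w, v) = 56 + 8*w (Q(w, v) = 8*(w + 7) = 8*(7 + w) = 56 + 8*w)
30252/(-24379) + N(-192)/Q(47, -14) = 30252/(-24379) + sqrt(-72 - 192)/(56 + 8*47) = 30252*(-1/24379) + sqrt(-264)/(56 + 376) = -30252/24379 + (2*I*sqrt(66))/432 = -30252/24379 + (2*I*sqrt(66))*(1/432) = -30252/24379 + I*sqrt(66)/216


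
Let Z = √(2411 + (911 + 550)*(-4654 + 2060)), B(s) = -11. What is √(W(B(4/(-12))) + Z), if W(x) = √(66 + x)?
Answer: √(√55 + I*√3787423) ≈ 31.253 + 31.135*I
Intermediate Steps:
Z = I*√3787423 (Z = √(2411 + 1461*(-2594)) = √(2411 - 3789834) = √(-3787423) = I*√3787423 ≈ 1946.1*I)
√(W(B(4/(-12))) + Z) = √(√(66 - 11) + I*√3787423) = √(√55 + I*√3787423)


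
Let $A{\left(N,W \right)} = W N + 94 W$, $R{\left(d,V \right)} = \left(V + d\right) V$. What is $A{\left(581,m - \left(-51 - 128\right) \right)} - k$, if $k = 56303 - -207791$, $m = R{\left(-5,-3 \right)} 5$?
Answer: $-62269$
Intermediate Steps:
$R{\left(d,V \right)} = V \left(V + d\right)$
$m = 120$ ($m = - 3 \left(-3 - 5\right) 5 = \left(-3\right) \left(-8\right) 5 = 24 \cdot 5 = 120$)
$A{\left(N,W \right)} = 94 W + N W$ ($A{\left(N,W \right)} = N W + 94 W = 94 W + N W$)
$k = 264094$ ($k = 56303 + 207791 = 264094$)
$A{\left(581,m - \left(-51 - 128\right) \right)} - k = \left(120 - \left(-51 - 128\right)\right) \left(94 + 581\right) - 264094 = \left(120 - -179\right) 675 - 264094 = \left(120 + 179\right) 675 - 264094 = 299 \cdot 675 - 264094 = 201825 - 264094 = -62269$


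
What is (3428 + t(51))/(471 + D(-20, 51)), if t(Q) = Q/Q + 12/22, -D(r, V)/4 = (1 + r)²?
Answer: -37725/10703 ≈ -3.5247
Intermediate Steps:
D(r, V) = -4*(1 + r)²
t(Q) = 17/11 (t(Q) = 1 + 12*(1/22) = 1 + 6/11 = 17/11)
(3428 + t(51))/(471 + D(-20, 51)) = (3428 + 17/11)/(471 - 4*(1 - 20)²) = 37725/(11*(471 - 4*(-19)²)) = 37725/(11*(471 - 4*361)) = 37725/(11*(471 - 1444)) = (37725/11)/(-973) = (37725/11)*(-1/973) = -37725/10703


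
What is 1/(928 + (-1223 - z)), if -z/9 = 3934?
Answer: 1/35111 ≈ 2.8481e-5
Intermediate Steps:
z = -35406 (z = -9*3934 = -35406)
1/(928 + (-1223 - z)) = 1/(928 + (-1223 - 1*(-35406))) = 1/(928 + (-1223 + 35406)) = 1/(928 + 34183) = 1/35111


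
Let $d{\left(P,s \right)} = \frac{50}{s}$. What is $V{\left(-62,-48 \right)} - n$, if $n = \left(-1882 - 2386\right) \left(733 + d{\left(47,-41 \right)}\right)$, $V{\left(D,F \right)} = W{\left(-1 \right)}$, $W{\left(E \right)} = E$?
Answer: $\frac{128052763}{41} \approx 3.1232 \cdot 10^{6}$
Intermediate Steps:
$V{\left(D,F \right)} = -1$
$n = - \frac{128052804}{41}$ ($n = \left(-1882 - 2386\right) \left(733 + \frac{50}{-41}\right) = - 4268 \left(733 + 50 \left(- \frac{1}{41}\right)\right) = - 4268 \left(733 - \frac{50}{41}\right) = \left(-4268\right) \frac{30003}{41} = - \frac{128052804}{41} \approx -3.1232 \cdot 10^{6}$)
$V{\left(-62,-48 \right)} - n = -1 - - \frac{128052804}{41} = -1 + \frac{128052804}{41} = \frac{128052763}{41}$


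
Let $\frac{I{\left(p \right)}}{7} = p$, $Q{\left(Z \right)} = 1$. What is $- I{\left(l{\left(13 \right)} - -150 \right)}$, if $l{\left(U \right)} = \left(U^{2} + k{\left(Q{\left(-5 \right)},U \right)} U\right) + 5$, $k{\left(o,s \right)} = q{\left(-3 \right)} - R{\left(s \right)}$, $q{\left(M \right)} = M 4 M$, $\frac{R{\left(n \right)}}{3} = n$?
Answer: $-1995$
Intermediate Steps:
$R{\left(n \right)} = 3 n$
$q{\left(M \right)} = 4 M^{2}$ ($q{\left(M \right)} = 4 M M = 4 M^{2}$)
$k{\left(o,s \right)} = 36 - 3 s$ ($k{\left(o,s \right)} = 4 \left(-3\right)^{2} - 3 s = 4 \cdot 9 - 3 s = 36 - 3 s$)
$l{\left(U \right)} = 5 + U^{2} + U \left(36 - 3 U\right)$ ($l{\left(U \right)} = \left(U^{2} + \left(36 - 3 U\right) U\right) + 5 = \left(U^{2} + U \left(36 - 3 U\right)\right) + 5 = 5 + U^{2} + U \left(36 - 3 U\right)$)
$I{\left(p \right)} = 7 p$
$- I{\left(l{\left(13 \right)} - -150 \right)} = - 7 \left(\left(5 - 2 \cdot 13^{2} + 36 \cdot 13\right) - -150\right) = - 7 \left(\left(5 - 338 + 468\right) + 150\right) = - 7 \left(135 + 150\right) = - 7 \cdot 285 = \left(-1\right) 1995 = -1995$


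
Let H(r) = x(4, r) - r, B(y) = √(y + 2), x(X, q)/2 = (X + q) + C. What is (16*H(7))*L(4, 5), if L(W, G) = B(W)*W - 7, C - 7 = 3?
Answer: -3920 + 2240*√6 ≈ 1566.9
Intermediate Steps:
C = 10 (C = 7 + 3 = 10)
x(X, q) = 20 + 2*X + 2*q (x(X, q) = 2*((X + q) + 10) = 2*(10 + X + q) = 20 + 2*X + 2*q)
B(y) = √(2 + y)
H(r) = 28 + r (H(r) = (20 + 2*4 + 2*r) - r = (20 + 8 + 2*r) - r = (28 + 2*r) - r = 28 + r)
L(W, G) = -7 + W*√(2 + W) (L(W, G) = √(2 + W)*W - 7 = W*√(2 + W) - 7 = -7 + W*√(2 + W))
(16*H(7))*L(4, 5) = (16*(28 + 7))*(-7 + 4*√(2 + 4)) = (16*35)*(-7 + 4*√6) = 560*(-7 + 4*√6) = -3920 + 2240*√6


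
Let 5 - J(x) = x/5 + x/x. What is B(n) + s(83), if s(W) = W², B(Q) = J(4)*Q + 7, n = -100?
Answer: 6576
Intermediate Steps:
J(x) = 4 - x/5 (J(x) = 5 - (x/5 + x/x) = 5 - (x*(⅕) + 1) = 5 - (x/5 + 1) = 5 - (1 + x/5) = 5 + (-1 - x/5) = 4 - x/5)
B(Q) = 7 + 16*Q/5 (B(Q) = (4 - ⅕*4)*Q + 7 = (4 - ⅘)*Q + 7 = 16*Q/5 + 7 = 7 + 16*Q/5)
B(n) + s(83) = (7 + (16/5)*(-100)) + 83² = (7 - 320) + 6889 = -313 + 6889 = 6576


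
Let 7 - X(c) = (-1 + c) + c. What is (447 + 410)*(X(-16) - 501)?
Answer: -395077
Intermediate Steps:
X(c) = 8 - 2*c (X(c) = 7 - ((-1 + c) + c) = 7 - (-1 + 2*c) = 7 + (1 - 2*c) = 8 - 2*c)
(447 + 410)*(X(-16) - 501) = (447 + 410)*((8 - 2*(-16)) - 501) = 857*((8 + 32) - 501) = 857*(40 - 501) = 857*(-461) = -395077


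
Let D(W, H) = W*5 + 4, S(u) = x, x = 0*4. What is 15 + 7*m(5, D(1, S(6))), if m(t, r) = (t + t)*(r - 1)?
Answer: 575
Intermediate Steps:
x = 0
S(u) = 0
D(W, H) = 4 + 5*W (D(W, H) = 5*W + 4 = 4 + 5*W)
m(t, r) = 2*t*(-1 + r) (m(t, r) = (2*t)*(-1 + r) = 2*t*(-1 + r))
15 + 7*m(5, D(1, S(6))) = 15 + 7*(2*5*(-1 + (4 + 5*1))) = 15 + 7*(2*5*(-1 + (4 + 5))) = 15 + 7*(2*5*(-1 + 9)) = 15 + 7*(2*5*8) = 15 + 7*80 = 15 + 560 = 575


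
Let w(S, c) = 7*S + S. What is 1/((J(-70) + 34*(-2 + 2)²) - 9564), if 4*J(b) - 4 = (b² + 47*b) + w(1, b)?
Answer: -2/18317 ≈ -0.00010919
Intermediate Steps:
w(S, c) = 8*S
J(b) = 3 + b²/4 + 47*b/4 (J(b) = 1 + ((b² + 47*b) + 8*1)/4 = 1 + ((b² + 47*b) + 8)/4 = 1 + (8 + b² + 47*b)/4 = 1 + (2 + b²/4 + 47*b/4) = 3 + b²/4 + 47*b/4)
1/((J(-70) + 34*(-2 + 2)²) - 9564) = 1/(((3 + (¼)*(-70)² + (47/4)*(-70)) + 34*(-2 + 2)²) - 9564) = 1/(((3 + (¼)*4900 - 1645/2) + 34*0²) - 9564) = 1/(((3 + 1225 - 1645/2) + 34*0) - 9564) = 1/((811/2 + 0) - 9564) = 1/(811/2 - 9564) = 1/(-18317/2) = -2/18317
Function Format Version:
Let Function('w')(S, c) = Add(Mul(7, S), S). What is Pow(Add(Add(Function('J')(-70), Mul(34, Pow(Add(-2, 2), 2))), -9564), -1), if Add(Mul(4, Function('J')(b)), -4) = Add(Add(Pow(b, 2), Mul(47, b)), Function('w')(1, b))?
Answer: Rational(-2, 18317) ≈ -0.00010919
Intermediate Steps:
Function('w')(S, c) = Mul(8, S)
Function('J')(b) = Add(3, Mul(Rational(1, 4), Pow(b, 2)), Mul(Rational(47, 4), b)) (Function('J')(b) = Add(1, Mul(Rational(1, 4), Add(Add(Pow(b, 2), Mul(47, b)), Mul(8, 1)))) = Add(1, Mul(Rational(1, 4), Add(Add(Pow(b, 2), Mul(47, b)), 8))) = Add(1, Mul(Rational(1, 4), Add(8, Pow(b, 2), Mul(47, b)))) = Add(1, Add(2, Mul(Rational(1, 4), Pow(b, 2)), Mul(Rational(47, 4), b))) = Add(3, Mul(Rational(1, 4), Pow(b, 2)), Mul(Rational(47, 4), b)))
Pow(Add(Add(Function('J')(-70), Mul(34, Pow(Add(-2, 2), 2))), -9564), -1) = Pow(Add(Add(Add(3, Mul(Rational(1, 4), Pow(-70, 2)), Mul(Rational(47, 4), -70)), Mul(34, Pow(Add(-2, 2), 2))), -9564), -1) = Pow(Add(Add(Add(3, Mul(Rational(1, 4), 4900), Rational(-1645, 2)), Mul(34, Pow(0, 2))), -9564), -1) = Pow(Add(Add(Add(3, 1225, Rational(-1645, 2)), Mul(34, 0)), -9564), -1) = Pow(Add(Add(Rational(811, 2), 0), -9564), -1) = Pow(Add(Rational(811, 2), -9564), -1) = Pow(Rational(-18317, 2), -1) = Rational(-2, 18317)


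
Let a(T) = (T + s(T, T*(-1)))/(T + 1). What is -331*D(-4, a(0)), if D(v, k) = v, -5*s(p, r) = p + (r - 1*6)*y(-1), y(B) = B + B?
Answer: 1324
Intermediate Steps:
y(B) = 2*B
s(p, r) = -12/5 - p/5 + 2*r/5 (s(p, r) = -(p + (r - 1*6)*(2*(-1)))/5 = -(p + (r - 6)*(-2))/5 = -(p + (-6 + r)*(-2))/5 = -(p + (12 - 2*r))/5 = -(12 + p - 2*r)/5 = -12/5 - p/5 + 2*r/5)
a(T) = (-12/5 + 2*T/5)/(1 + T) (a(T) = (T + (-12/5 - T/5 + 2*(T*(-1))/5))/(T + 1) = (T + (-12/5 - T/5 + 2*(-T)/5))/(1 + T) = (T + (-12/5 - T/5 - 2*T/5))/(1 + T) = (T + (-12/5 - 3*T/5))/(1 + T) = (-12/5 + 2*T/5)/(1 + T))
-331*D(-4, a(0)) = -331*(-4) = 1324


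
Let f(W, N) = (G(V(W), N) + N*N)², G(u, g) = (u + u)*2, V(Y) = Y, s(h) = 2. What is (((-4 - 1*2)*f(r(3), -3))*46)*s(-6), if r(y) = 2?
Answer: -159528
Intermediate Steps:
G(u, g) = 4*u (G(u, g) = (2*u)*2 = 4*u)
f(W, N) = (N² + 4*W)² (f(W, N) = (4*W + N*N)² = (4*W + N²)² = (N² + 4*W)²)
(((-4 - 1*2)*f(r(3), -3))*46)*s(-6) = (((-4 - 1*2)*((-3)² + 4*2)²)*46)*2 = (((-4 - 2)*(9 + 8)²)*46)*2 = (-6*17²*46)*2 = (-6*289*46)*2 = -1734*46*2 = -79764*2 = -159528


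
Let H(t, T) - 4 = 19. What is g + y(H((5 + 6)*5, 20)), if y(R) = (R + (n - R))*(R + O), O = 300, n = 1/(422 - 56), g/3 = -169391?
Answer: -185990995/366 ≈ -5.0817e+5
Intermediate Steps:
g = -508173 (g = 3*(-169391) = -508173)
H(t, T) = 23 (H(t, T) = 4 + 19 = 23)
n = 1/366 ≈ 0.0027322
y(R) = 50/61 + R/366 (y(R) = (R + (1/366 - R))*(R + 300) = (300 + R)/366 = 50/61 + R/366)
g + y(H((5 + 6)*5, 20)) = -508173 + (50/61 + (1/366)*23) = -508173 + (50/61 + 23/366) = -508173 + 323/366 = -185990995/366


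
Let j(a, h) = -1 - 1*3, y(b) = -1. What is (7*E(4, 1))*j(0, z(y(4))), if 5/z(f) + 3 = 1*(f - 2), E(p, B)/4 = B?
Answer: -112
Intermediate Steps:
E(p, B) = 4*B
z(f) = 5/(-5 + f) (z(f) = 5/(-3 + 1*(f - 2)) = 5/(-3 + 1*(-2 + f)) = 5/(-3 + (-2 + f)) = 5/(-5 + f))
j(a, h) = -4 (j(a, h) = -1 - 3 = -4)
(7*E(4, 1))*j(0, z(y(4))) = (7*(4*1))*(-4) = (7*4)*(-4) = 28*(-4) = -112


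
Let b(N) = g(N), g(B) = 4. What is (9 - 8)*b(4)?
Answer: 4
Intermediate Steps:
b(N) = 4
(9 - 8)*b(4) = (9 - 8)*4 = 1*4 = 4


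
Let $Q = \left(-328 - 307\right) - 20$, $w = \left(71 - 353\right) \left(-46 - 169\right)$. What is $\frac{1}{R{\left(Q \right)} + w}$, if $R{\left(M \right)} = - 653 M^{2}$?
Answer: $- \frac{1}{280092695} \approx -3.5702 \cdot 10^{-9}$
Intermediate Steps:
$w = 60630$ ($w = - 282 \left(-46 - 169\right) = \left(-282\right) \left(-215\right) = 60630$)
$Q = -655$ ($Q = -635 - 20 = -655$)
$\frac{1}{R{\left(Q \right)} + w} = \frac{1}{- 653 \left(-655\right)^{2} + 60630} = \frac{1}{\left(-653\right) 429025 + 60630} = \frac{1}{-280153325 + 60630} = \frac{1}{-280092695} = - \frac{1}{280092695}$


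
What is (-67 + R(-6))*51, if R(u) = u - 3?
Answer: -3876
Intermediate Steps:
R(u) = -3 + u
(-67 + R(-6))*51 = (-67 + (-3 - 6))*51 = (-67 - 9)*51 = -76*51 = -3876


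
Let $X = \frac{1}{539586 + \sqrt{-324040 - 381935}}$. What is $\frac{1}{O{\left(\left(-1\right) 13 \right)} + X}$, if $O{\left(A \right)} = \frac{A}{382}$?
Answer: $- \frac{1445790820556922}{49199625973471} + \frac{729620 i \sqrt{28239}}{49199625973471} \approx -29.386 + 2.4921 \cdot 10^{-6} i$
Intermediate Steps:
$O{\left(A \right)} = \frac{A}{382}$ ($O{\left(A \right)} = A \frac{1}{382} = \frac{A}{382}$)
$X = \frac{1}{539586 + 5 i \sqrt{28239}}$ ($X = \frac{1}{539586 + \sqrt{-705975}} = \frac{1}{539586 + 5 i \sqrt{28239}} \approx 1.8533 \cdot 10^{-6} - 2.886 \cdot 10^{-9} i$)
$\frac{1}{O{\left(\left(-1\right) 13 \right)} + X} = \frac{1}{\frac{\left(-1\right) 13}{382} + \left(\frac{179862}{97051252457} - \frac{5 i \sqrt{28239}}{291153757371}\right)} = \frac{1}{\frac{1}{382} \left(-13\right) + \left(\frac{179862}{97051252457} - \frac{5 i \sqrt{28239}}{291153757371}\right)} = \frac{1}{- \frac{13}{382} + \left(\frac{179862}{97051252457} - \frac{5 i \sqrt{28239}}{291153757371}\right)} = \frac{1}{- \frac{1261597574657}{37073578438574} - \frac{5 i \sqrt{28239}}{291153757371}}$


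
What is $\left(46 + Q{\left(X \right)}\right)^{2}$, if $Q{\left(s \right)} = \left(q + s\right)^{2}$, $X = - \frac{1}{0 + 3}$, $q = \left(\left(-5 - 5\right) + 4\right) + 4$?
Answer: $\frac{214369}{81} \approx 2646.5$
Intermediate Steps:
$q = -2$ ($q = \left(\left(-5 - 5\right) + 4\right) + 4 = \left(-10 + 4\right) + 4 = -6 + 4 = -2$)
$X = - \frac{1}{3} \approx -0.33333$
$Q{\left(s \right)} = \left(-2 + s\right)^{2}$
$\left(46 + Q{\left(X \right)}\right)^{2} = \left(46 + \left(-2 - \frac{1}{3}\right)^{2}\right)^{2} = \left(46 + \left(- \frac{7}{3}\right)^{2}\right)^{2} = \left(46 + \frac{49}{9}\right)^{2} = \left(\frac{463}{9}\right)^{2} = \frac{214369}{81}$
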